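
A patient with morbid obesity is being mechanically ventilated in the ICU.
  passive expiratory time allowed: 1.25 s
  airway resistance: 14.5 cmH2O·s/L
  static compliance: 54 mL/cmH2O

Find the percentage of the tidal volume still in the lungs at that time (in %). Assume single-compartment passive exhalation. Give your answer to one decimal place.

τ = R × C = 14.5 × 54 mL/cmH2O = 14.5 × 0.054 L/cmH2O = 0.783 s.
Passive exhalation: V(t)/V₀ = e^(−t/τ) = e^(−1.25/0.783) = 0.2026.
Fraction remaining = 0.2026 → 20.26%.

20.3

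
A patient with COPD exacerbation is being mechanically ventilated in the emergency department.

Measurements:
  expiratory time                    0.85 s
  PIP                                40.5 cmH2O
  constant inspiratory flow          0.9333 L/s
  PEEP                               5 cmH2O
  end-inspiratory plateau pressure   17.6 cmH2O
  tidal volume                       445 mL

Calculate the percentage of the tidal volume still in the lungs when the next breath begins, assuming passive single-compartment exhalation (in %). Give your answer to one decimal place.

R = (PIP − Pplat)/V̇ = (40.5 − 17.6) / 0.9333 = 22.9/0.9333 = 24.537 cmH2O·s/L.
C = Vt/(Pplat − PEEP) = 445.0 / (17.6 − 5) = 445.0/12.6 = 35.317 mL/cmH2O.
τ = R × C = 24.537 × 0.03532 L/cmH2O = 0.8666 s.
Fraction remaining at end-expiration = e^(−Te/τ) = e^(−0.85/0.8666) = 0.375 → 37.5%.

37.5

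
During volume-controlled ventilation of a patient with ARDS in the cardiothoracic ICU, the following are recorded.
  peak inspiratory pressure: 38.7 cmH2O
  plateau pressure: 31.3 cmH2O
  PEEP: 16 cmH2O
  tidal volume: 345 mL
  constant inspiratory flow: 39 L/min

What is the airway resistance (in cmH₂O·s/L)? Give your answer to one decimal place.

Flow: 39 L/min ÷ 60 = 0.65 L/s.
Raw = (PIP − Pplat) / flow = (38.7 − 31.3) / 0.65 = 7.4 / 0.65 = 11.385 cmH2O·s/L.

11.4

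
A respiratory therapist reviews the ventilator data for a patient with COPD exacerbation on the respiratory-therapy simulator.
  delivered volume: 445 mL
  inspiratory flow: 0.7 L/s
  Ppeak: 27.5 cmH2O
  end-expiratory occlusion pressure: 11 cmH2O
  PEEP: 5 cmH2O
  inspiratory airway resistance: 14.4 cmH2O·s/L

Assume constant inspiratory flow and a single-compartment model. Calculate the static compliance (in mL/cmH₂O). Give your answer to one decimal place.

Total PEEP = 11 cmH2O (set 5 + intrinsic 6); this is the baseline alveolar pressure.
Equation of motion (constant flow): PIP = Vt/C + R·V̇ + PEEP.
Vt/C = PIP − R·V̇ − PEEP = 27.5 − 14.4×0.7 − 11 = 27.5 − 10.08 − 11 = 6.42 cmH2O.
C = Vt / 6.42 = 445 / 6.42 = 69.315 mL/cmH2O.

69.3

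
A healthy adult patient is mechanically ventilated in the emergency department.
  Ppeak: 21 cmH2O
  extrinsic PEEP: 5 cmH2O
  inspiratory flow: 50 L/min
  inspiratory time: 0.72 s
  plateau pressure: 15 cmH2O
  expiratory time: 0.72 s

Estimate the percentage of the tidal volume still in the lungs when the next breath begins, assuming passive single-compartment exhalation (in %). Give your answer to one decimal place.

18.9

Flow: 50 L/min ÷ 60 = 0.8333 L/s.
Vt = flow × Ti = 0.8333 L/s × 0.72 s × 1000 mL/L = 599.98 mL.
R = (PIP − Pplat)/V̇ = (21 − 15) / 0.8333 = 6.0/0.8333 = 7.2 cmH2O·s/L.
C = Vt/(Pplat − PEEP) = 599.98 / (15 − 5) = 599.98/10.0 = 59.998 mL/cmH2O.
τ = R × C = 7.2 × 0.06 L/cmH2O = 0.432 s.
Fraction remaining at end-expiration = e^(−Te/τ) = e^(−0.72/0.432) = 0.1889 → 18.89%.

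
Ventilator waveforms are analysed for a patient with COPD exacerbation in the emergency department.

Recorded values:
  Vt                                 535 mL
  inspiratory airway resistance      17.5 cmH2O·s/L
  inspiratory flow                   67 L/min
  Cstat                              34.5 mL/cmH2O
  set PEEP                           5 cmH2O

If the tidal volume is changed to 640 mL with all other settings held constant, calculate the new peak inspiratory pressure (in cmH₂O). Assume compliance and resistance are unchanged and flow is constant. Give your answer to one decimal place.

43.1

Flow: 67 L/min ÷ 60 = 1.1167 L/s.
PIP = Vt/C + R·V̇ + PEEP (constant-flow equation of motion).
Only the elastic term changes: ΔPIP = ΔVt / C = (640 − 535) / 34.5 = 3.043 cmH2O.
Original PIP = 535/34.5 + 17.5×1.1167 + 5 = 40.049 cmH2O; new PIP = 40.049 + (3.043) = 43.092 cmH2O.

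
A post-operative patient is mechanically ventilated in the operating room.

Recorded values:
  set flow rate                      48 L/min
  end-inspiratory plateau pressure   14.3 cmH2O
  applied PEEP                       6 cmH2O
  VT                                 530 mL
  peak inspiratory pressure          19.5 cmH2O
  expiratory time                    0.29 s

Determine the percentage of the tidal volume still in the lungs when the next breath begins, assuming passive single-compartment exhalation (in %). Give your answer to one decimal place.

49.7

Flow: 48 L/min ÷ 60 = 0.8 L/s.
R = (PIP − Pplat)/V̇ = (19.5 − 14.3) / 0.8 = 5.2/0.8 = 6.5 cmH2O·s/L.
C = Vt/(Pplat − PEEP) = 530.0 / (14.3 − 6) = 530.0/8.3 = 63.855 mL/cmH2O.
τ = R × C = 6.5 × 0.06386 L/cmH2O = 0.4151 s.
Fraction remaining at end-expiration = e^(−Te/τ) = e^(−0.29/0.4151) = 0.4973 → 49.73%.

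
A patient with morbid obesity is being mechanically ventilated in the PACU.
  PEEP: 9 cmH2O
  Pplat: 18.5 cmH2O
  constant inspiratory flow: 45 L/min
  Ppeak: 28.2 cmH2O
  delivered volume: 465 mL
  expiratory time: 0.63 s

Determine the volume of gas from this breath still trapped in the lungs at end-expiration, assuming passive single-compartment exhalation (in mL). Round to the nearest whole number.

172

Flow: 45 L/min ÷ 60 = 0.75 L/s.
R = (PIP − Pplat)/V̇ = (28.2 − 18.5) / 0.75 = 9.7/0.75 = 12.933 cmH2O·s/L.
C = Vt/(Pplat − PEEP) = 465.0 / (18.5 − 9) = 465.0/9.5 = 48.947 mL/cmH2O.
τ = R × C = 12.933 × 0.04895 L/cmH2O = 0.6331 s.
Fraction remaining = e^(−Te/τ) = e^(−0.63/0.6331) = 0.3697.
Trapped volume = 465.0 × 0.3697 = 171.91 mL.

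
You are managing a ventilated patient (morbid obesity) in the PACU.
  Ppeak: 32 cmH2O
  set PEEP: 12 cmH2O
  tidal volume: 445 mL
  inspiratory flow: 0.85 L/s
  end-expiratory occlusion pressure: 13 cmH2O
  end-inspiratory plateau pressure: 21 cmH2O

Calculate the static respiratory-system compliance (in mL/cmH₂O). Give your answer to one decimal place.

End-expiratory occlusion gives total PEEP = 13 cmH2O (intrinsic PEEP = 13 − 12 = 1). Use total PEEP for the elastic gradient.
Cstat = Vt / (Pplat − PEEPtotal) = 445 / (21 − 13) = 445 / 8.0 = 55.625 mL/cmH2O.

55.6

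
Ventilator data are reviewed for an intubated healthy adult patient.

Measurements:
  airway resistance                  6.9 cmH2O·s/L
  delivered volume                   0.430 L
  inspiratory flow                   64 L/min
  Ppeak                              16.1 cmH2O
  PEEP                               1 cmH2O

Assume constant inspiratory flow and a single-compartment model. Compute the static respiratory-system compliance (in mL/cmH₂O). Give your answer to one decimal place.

55.6

Flow: 64 L/min ÷ 60 = 1.0667 L/s.
Equation of motion (constant flow): PIP = Vt/C + R·V̇ + PEEP.
Vt/C = PIP − R·V̇ − PEEP = 16.1 − 6.9×1.0667 − 1 = 16.1 − 7.36 − 1 = 7.74 cmH2O.
C = Vt / 7.74 = 430 / 7.74 = 55.556 mL/cmH2O.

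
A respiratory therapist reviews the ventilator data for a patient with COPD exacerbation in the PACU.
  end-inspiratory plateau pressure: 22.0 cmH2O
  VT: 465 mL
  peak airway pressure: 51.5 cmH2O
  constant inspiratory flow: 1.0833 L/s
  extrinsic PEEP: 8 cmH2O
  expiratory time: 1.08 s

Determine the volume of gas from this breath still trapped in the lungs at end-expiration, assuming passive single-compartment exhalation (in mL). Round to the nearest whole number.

141

R = (PIP − Pplat)/V̇ = (51.5 − 22.0) / 1.0833 = 29.5/1.0833 = 27.232 cmH2O·s/L.
C = Vt/(Pplat − PEEP) = 465.0 / (22.0 − 8) = 465.0/14.0 = 33.214 mL/cmH2O.
τ = R × C = 27.232 × 0.03321 L/cmH2O = 0.9044 s.
Fraction remaining = e^(−Te/τ) = e^(−1.08/0.9044) = 0.303.
Trapped volume = 465.0 × 0.303 = 140.9 mL.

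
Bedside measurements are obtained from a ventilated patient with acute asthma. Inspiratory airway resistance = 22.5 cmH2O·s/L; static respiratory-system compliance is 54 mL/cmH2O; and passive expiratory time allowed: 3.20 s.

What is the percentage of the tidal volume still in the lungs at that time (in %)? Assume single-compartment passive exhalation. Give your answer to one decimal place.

τ = R × C = 22.5 × 54 mL/cmH2O = 22.5 × 0.054 L/cmH2O = 1.215 s.
Passive exhalation: V(t)/V₀ = e^(−t/τ) = e^(−3.20/1.215) = 0.07181.
Fraction remaining = 0.07181 → 7.181%.

7.2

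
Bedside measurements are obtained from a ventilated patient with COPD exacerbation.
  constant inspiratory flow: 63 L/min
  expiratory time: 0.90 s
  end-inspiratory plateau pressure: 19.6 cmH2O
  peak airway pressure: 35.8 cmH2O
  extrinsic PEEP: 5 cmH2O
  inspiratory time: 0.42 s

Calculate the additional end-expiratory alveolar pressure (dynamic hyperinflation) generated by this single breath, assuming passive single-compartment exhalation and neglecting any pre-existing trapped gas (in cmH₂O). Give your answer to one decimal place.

2.1

Flow: 63 L/min ÷ 60 = 1.05 L/s.
Vt = flow × Ti = 1.05 L/s × 0.42 s × 1000 mL/L = 441.0 mL.
R = (PIP − Pplat)/V̇ = (35.8 − 19.6) / 1.05 = 16.2/1.05 = 15.429 cmH2O·s/L.
C = Vt/(Pplat − PEEP) = 441.0 / (19.6 − 5) = 441.0/14.6 = 30.205 mL/cmH2O.
τ = R × C = 15.429 × 0.03021 L/cmH2O = 0.4661 s.
Fraction remaining = e^(−Te/τ) = e^(−0.90/0.4661) = 0.145; trapped volume = 441.0 × 0.145 = 63.945 mL.
Additional alveolar pressure from trapping ≈ V_trapped / C = 63.945 / 30.205 = 2.117 cmH2O.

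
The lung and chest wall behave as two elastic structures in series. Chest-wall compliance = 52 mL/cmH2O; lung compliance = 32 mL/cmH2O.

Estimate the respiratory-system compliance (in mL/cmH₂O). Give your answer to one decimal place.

19.8

Lung and chest wall are elastances in series: 1/Crs = 1/CL + 1/Ccw.
1/Crs = 1/32 + 1/52 = 0.05048.
Crs = 19.81 mL/cmH2O.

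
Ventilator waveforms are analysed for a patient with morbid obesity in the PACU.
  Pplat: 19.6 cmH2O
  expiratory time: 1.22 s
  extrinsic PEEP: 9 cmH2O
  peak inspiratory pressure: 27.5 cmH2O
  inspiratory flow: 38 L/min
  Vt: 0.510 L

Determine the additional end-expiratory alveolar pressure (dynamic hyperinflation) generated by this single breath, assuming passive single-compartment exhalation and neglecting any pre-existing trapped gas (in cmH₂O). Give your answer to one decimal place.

1.4

Flow: 38 L/min ÷ 60 = 0.6333 L/s.
R = (PIP − Pplat)/V̇ = (27.5 − 19.6) / 0.6333 = 7.9/0.6333 = 12.474 cmH2O·s/L.
C = Vt/(Pplat − PEEP) = 510.0 / (19.6 − 9) = 510.0/10.6 = 48.113 mL/cmH2O.
τ = R × C = 12.474 × 0.04811 L/cmH2O = 0.6001 s.
Fraction remaining = e^(−Te/τ) = e^(−1.22/0.6001) = 0.1309; trapped volume = 510.0 × 0.1309 = 66.759 mL.
Additional alveolar pressure from trapping ≈ V_trapped / C = 66.759 / 48.113 = 1.388 cmH2O.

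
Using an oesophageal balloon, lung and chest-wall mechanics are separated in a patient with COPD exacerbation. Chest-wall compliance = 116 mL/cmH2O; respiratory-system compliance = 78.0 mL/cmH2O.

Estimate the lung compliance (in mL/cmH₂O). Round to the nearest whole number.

238

1/CL = 1/Crs − 1/Ccw.
1/CL = 1/78.0 − 1/116 = 0.0042.
CL = 238.1 mL/cmH2O.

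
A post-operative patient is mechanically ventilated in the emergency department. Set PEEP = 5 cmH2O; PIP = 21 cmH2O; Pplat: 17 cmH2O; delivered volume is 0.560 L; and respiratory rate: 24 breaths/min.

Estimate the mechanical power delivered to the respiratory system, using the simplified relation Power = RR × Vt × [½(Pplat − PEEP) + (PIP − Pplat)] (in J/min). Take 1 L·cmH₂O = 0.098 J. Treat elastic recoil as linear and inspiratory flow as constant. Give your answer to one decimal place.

Per-breath work = Vt × [½(Pplat−PEEP) + (PIP−Pplat)] = 0.560 × [0.5×12.0 + 4.0] = 0.560 × 10.0 = 5.6 L·cmH2O.
Power = 24 × 5.6 = 134.4 L·cmH2O/min.
× 0.098 J/(L·cmH2O) → 13.171 J/min.

13.2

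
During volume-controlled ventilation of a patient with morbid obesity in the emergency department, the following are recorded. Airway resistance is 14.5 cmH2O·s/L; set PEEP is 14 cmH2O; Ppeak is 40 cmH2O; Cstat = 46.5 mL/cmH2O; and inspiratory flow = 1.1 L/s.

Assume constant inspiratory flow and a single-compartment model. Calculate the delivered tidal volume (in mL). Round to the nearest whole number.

Equation of motion (constant flow): PIP = Vt/C + R·V̇ + PEEP.
Vt/C = PIP − R·V̇ − PEEP = 40 − 15.95 − 14 = 10.05 cmH2O.
Vt = C × 10.05 = 46.5 × 10.05 = 467.33 mL.

467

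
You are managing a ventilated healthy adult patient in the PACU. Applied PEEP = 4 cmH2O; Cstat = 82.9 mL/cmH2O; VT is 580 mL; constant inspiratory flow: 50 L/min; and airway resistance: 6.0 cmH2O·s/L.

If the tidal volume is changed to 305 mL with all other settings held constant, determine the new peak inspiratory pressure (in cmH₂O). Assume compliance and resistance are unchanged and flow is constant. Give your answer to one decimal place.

12.7

Flow: 50 L/min ÷ 60 = 0.8333 L/s.
PIP = Vt/C + R·V̇ + PEEP (constant-flow equation of motion).
Only the elastic term changes: ΔPIP = ΔVt / C = (305 − 580) / 82.9 = -3.317 cmH2O.
Original PIP = 580/82.9 + 6.0×0.8333 + 4 = 15.996 cmH2O; new PIP = 15.996 + (-3.317) = 12.679 cmH2O.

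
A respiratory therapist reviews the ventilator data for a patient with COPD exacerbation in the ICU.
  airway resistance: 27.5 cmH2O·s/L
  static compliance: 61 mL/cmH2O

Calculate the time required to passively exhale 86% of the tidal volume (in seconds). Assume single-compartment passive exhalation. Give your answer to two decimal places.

3.30

τ = R × C = 27.5 × 61 mL/cmH2O = 27.5 × 0.061 L/cmH2O = 1.678 s.
Exhaled fraction f = 1 − e^(−t/τ) → t = −τ·ln(1 − f) = −1.678·ln(0.14) = 3.299 s.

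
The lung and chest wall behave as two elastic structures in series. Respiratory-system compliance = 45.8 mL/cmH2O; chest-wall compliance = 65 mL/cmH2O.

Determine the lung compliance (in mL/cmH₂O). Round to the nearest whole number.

1/CL = 1/Crs − 1/Ccw.
1/CL = 1/45.8 − 1/65 = 0.006449.
CL = 155.06 mL/cmH2O.

155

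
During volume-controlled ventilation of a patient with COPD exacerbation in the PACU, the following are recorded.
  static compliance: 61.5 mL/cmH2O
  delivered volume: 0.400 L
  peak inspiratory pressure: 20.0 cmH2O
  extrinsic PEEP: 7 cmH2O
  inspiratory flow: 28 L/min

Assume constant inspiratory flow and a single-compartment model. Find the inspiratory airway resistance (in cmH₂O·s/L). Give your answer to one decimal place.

Flow: 28 L/min ÷ 60 = 0.4667 L/s.
Equation of motion (constant flow): PIP = Vt/C + R·V̇ + PEEP.
R·V̇ = PIP − Vt/C − PEEP = 20.0 − 400/61.5 − 7 = 20.0 − 6.504 − 7 = 6.496 cmH2O.
R = 6.496 / 0.4667 = 13.919 cmH2O·s/L.

13.9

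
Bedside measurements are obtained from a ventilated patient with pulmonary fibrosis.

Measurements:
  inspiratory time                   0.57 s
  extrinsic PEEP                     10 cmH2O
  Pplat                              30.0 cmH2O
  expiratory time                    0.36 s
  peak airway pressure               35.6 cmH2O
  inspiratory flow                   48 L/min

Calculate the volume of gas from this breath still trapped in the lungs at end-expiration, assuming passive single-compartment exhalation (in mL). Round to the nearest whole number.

48

Flow: 48 L/min ÷ 60 = 0.8 L/s.
Vt = flow × Ti = 0.8 L/s × 0.57 s × 1000 mL/L = 456.0 mL.
R = (PIP − Pplat)/V̇ = (35.6 − 30.0) / 0.8 = 5.6/0.8 = 7.0 cmH2O·s/L.
C = Vt/(Pplat − PEEP) = 456.0 / (30.0 − 10) = 456.0/20.0 = 22.8 mL/cmH2O.
τ = R × C = 7.0 × 0.0228 L/cmH2O = 0.1596 s.
Fraction remaining = e^(−Te/τ) = e^(−0.36/0.1596) = 0.1048.
Trapped volume = 456.0 × 0.1048 = 47.789 mL.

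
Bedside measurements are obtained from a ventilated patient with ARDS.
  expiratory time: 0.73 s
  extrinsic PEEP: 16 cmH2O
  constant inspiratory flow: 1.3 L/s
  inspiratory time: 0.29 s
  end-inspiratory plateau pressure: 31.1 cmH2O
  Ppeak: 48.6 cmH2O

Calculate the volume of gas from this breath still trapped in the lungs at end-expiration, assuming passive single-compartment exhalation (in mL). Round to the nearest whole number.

Vt = flow × Ti = 1.3 L/s × 0.29 s × 1000 mL/L = 377.0 mL.
R = (PIP − Pplat)/V̇ = (48.6 − 31.1) / 1.3 = 17.5/1.3 = 13.462 cmH2O·s/L.
C = Vt/(Pplat − PEEP) = 377.0 / (31.1 − 16) = 377.0/15.1 = 24.967 mL/cmH2O.
τ = R × C = 13.462 × 0.02497 L/cmH2O = 0.3361 s.
Fraction remaining = e^(−Te/τ) = e^(−0.73/0.3361) = 0.114.
Trapped volume = 377.0 × 0.114 = 42.978 mL.

43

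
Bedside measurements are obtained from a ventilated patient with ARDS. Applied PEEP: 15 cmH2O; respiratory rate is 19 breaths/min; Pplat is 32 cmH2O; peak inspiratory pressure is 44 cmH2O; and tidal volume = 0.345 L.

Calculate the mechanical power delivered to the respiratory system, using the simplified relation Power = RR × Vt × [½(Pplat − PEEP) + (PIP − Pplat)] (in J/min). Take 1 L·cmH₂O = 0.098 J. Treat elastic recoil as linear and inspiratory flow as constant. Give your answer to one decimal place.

Per-breath work = Vt × [½(Pplat−PEEP) + (PIP−Pplat)] = 0.345 × [0.5×17.0 + 12.0] = 0.345 × 20.5 = 7.073 L·cmH2O.
Power = 19 × 7.073 = 134.39 L·cmH2O/min.
× 0.098 J/(L·cmH2O) → 13.17 J/min.

13.2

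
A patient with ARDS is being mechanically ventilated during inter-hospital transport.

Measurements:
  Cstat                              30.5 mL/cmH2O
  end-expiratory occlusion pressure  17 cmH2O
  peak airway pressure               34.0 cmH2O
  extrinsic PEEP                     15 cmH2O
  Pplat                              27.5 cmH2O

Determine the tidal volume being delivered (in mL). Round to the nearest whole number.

320

End-expiratory occlusion gives total PEEP = 17 cmH2O (intrinsic PEEP = 17 − 15 = 2). Use total PEEP for the elastic gradient.
Vt = Cstat × (Pplat − PEEPtotal) = 30.5 × (27.5 − 17) = 30.5 × 10.5 = 320.25 mL.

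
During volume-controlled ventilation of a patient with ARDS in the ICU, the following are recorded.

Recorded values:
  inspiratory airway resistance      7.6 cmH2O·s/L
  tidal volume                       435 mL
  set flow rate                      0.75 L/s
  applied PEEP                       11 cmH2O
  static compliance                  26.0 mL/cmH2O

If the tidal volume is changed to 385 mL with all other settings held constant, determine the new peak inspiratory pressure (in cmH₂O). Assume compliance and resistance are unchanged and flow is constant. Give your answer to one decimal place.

PIP = Vt/C + R·V̇ + PEEP (constant-flow equation of motion).
Only the elastic term changes: ΔPIP = ΔVt / C = (385 − 435) / 26.0 = -1.923 cmH2O.
Original PIP = 435/26.0 + 7.6×0.75 + 11 = 33.431 cmH2O; new PIP = 33.431 + (-1.923) = 31.508 cmH2O.

31.5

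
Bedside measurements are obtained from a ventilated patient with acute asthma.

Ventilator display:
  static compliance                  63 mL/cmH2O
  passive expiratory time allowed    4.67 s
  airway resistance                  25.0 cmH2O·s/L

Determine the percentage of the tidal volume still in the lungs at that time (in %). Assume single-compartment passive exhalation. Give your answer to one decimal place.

5.2

τ = R × C = 25.0 × 63 mL/cmH2O = 25.0 × 0.063 L/cmH2O = 1.575 s.
Passive exhalation: V(t)/V₀ = e^(−t/τ) = e^(−4.67/1.575) = 0.05156.
Fraction remaining = 0.05156 → 5.156%.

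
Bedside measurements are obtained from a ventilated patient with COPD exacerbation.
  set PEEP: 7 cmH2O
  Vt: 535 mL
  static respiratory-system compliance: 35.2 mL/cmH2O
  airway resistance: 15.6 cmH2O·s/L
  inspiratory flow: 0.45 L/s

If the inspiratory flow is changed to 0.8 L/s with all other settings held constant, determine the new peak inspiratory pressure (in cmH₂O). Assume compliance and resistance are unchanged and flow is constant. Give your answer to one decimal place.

34.7

PIP = Vt/C + R·V̇ + PEEP (constant-flow equation of motion).
Only the resistive term changes: ΔPIP = R × ΔV̇ = 15.6 × (0.8 − 0.45) = 15.6 × 0.35 = 5.46 cmH2O.
Original PIP = 535/35.2 + 15.6×0.45 + 7 = 29.219 cmH2O; new PIP = 29.219 + (5.46) = 34.679 cmH2O.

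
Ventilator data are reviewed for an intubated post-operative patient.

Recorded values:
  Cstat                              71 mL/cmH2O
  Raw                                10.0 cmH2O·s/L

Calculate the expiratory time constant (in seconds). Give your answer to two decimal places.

0.71

τ = R × C = 10.0 × 71 mL/cmH2O = 10.0 × 0.071 L/cmH2O = 0.71 s.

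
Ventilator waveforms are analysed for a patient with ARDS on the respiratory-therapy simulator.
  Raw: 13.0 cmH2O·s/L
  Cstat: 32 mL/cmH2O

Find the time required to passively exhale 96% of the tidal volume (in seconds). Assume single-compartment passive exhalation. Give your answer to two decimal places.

τ = R × C = 13.0 × 32 mL/cmH2O = 13.0 × 0.032 L/cmH2O = 0.416 s.
Exhaled fraction f = 1 − e^(−t/τ) → t = −τ·ln(1 − f) = −0.416·ln(0.04) = 1.339 s.

1.34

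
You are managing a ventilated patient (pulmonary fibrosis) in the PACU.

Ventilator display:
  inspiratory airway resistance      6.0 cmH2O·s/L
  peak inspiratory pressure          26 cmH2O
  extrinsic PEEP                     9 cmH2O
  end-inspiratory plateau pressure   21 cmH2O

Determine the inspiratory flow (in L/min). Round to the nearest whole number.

50

flow = (PIP − Pplat) / Raw = (26 − 21) / 6.0 = 0.8333 L/s × 60 = 49.998 L/min.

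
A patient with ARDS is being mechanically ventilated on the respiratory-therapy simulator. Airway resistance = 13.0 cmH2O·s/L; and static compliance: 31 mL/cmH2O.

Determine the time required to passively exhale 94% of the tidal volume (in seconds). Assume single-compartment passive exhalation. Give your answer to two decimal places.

1.13

τ = R × C = 13.0 × 31 mL/cmH2O = 13.0 × 0.031 L/cmH2O = 0.403 s.
Exhaled fraction f = 1 − e^(−t/τ) → t = −τ·ln(1 − f) = −0.403·ln(0.06) = 1.134 s.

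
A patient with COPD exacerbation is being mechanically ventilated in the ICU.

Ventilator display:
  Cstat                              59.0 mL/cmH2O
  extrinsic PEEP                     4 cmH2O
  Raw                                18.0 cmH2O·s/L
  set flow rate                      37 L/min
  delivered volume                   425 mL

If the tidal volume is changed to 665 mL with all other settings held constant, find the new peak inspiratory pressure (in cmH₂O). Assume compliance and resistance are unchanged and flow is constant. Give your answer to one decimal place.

26.4

Flow: 37 L/min ÷ 60 = 0.6167 L/s.
PIP = Vt/C + R·V̇ + PEEP (constant-flow equation of motion).
Only the elastic term changes: ΔPIP = ΔVt / C = (665 − 425) / 59.0 = 4.068 cmH2O.
Original PIP = 425/59.0 + 18.0×0.6167 + 4 = 22.304 cmH2O; new PIP = 22.304 + (4.068) = 26.372 cmH2O.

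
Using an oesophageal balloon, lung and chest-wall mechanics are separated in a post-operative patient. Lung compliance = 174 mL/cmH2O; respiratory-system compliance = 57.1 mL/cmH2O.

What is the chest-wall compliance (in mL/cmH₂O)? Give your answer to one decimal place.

1/Ccw = 1/Crs − 1/CL.
1/Ccw = 1/57.1 − 1/174 = 0.01177.
Ccw = 84.962 mL/cmH2O.

85.0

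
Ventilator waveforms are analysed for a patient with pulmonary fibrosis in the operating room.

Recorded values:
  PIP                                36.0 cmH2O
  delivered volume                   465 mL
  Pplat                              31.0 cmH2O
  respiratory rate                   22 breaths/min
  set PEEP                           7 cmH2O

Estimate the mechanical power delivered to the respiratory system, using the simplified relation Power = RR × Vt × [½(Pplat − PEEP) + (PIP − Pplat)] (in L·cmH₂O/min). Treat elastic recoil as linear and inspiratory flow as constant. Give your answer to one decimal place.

173.9

Per-breath work = Vt × [½(Pplat−PEEP) + (PIP−Pplat)] = 0.465 × [0.5×24.0 + 5.0] = 0.465 × 17.0 = 7.905 L·cmH2O.
Power = 22 × 7.905 = 173.91 L·cmH2O/min.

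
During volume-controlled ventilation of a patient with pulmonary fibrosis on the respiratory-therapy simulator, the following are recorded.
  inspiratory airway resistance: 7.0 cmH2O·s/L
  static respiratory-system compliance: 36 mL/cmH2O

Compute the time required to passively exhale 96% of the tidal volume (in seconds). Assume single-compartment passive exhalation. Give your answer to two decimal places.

τ = R × C = 7.0 × 36 mL/cmH2O = 7.0 × 0.036 L/cmH2O = 0.252 s.
Exhaled fraction f = 1 − e^(−t/τ) → t = −τ·ln(1 − f) = −0.252·ln(0.04) = 0.8112 s.

0.81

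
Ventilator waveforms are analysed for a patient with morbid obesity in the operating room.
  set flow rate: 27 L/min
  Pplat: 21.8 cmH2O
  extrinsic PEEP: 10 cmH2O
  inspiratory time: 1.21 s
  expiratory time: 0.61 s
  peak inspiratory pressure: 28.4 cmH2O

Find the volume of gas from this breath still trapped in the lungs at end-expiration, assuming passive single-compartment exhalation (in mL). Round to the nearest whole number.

221

Flow: 27 L/min ÷ 60 = 0.45 L/s.
Vt = flow × Ti = 0.45 L/s × 1.21 s × 1000 mL/L = 544.5 mL.
R = (PIP − Pplat)/V̇ = (28.4 − 21.8) / 0.45 = 6.6/0.45 = 14.667 cmH2O·s/L.
C = Vt/(Pplat − PEEP) = 544.5 / (21.8 − 10) = 544.5/11.8 = 46.144 mL/cmH2O.
τ = R × C = 14.667 × 0.04614 L/cmH2O = 0.6767 s.
Fraction remaining = e^(−Te/τ) = e^(−0.61/0.6767) = 0.406.
Trapped volume = 544.5 × 0.406 = 221.07 mL.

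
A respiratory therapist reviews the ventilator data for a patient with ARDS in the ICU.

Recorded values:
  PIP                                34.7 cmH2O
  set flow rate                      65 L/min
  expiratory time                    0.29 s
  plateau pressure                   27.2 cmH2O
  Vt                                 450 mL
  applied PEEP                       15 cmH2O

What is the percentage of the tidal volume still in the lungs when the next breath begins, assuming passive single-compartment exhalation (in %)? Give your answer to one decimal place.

Flow: 65 L/min ÷ 60 = 1.0833 L/s.
R = (PIP − Pplat)/V̇ = (34.7 − 27.2) / 1.0833 = 7.5/1.0833 = 6.923 cmH2O·s/L.
C = Vt/(Pplat − PEEP) = 450.0 / (27.2 − 15) = 450.0/12.2 = 36.885 mL/cmH2O.
τ = R × C = 6.923 × 0.03689 L/cmH2O = 0.2554 s.
Fraction remaining at end-expiration = e^(−Te/τ) = e^(−0.29/0.2554) = 0.3213 → 32.13%.

32.1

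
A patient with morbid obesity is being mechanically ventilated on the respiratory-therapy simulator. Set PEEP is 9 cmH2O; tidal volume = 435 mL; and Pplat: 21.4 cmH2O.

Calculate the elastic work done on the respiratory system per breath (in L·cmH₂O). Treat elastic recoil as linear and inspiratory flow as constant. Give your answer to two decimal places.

2.70

Elastic work ≈ ½ × (Pplat − PEEP) × Vt = 0.5 × (21.4 − 9) × 0.435 L = 0.5 × 12.4 × 0.435 = 2.697 L·cmH2O.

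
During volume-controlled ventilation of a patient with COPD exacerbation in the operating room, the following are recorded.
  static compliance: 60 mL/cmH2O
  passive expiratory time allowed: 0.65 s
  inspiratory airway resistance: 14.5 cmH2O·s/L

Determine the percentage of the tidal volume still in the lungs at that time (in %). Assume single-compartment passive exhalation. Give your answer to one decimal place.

τ = R × C = 14.5 × 60 mL/cmH2O = 14.5 × 0.060 L/cmH2O = 0.87 s.
Passive exhalation: V(t)/V₀ = e^(−t/τ) = e^(−0.65/0.87) = 0.4737.
Fraction remaining = 0.4737 → 47.37%.

47.4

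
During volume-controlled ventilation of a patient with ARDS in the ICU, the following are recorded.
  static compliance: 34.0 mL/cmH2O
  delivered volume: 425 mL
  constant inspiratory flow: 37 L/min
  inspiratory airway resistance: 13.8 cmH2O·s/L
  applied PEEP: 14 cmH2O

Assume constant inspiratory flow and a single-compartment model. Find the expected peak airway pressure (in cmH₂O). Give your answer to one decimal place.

35.0

Flow: 37 L/min ÷ 60 = 0.6167 L/s.
Equation of motion (constant flow): PIP = Vt/C + R·V̇ + PEEP.
PIP = 425/34.0 + 13.8×0.6167 + 14 = 12.5 + 8.51 + 14 = 35.01 cmH2O.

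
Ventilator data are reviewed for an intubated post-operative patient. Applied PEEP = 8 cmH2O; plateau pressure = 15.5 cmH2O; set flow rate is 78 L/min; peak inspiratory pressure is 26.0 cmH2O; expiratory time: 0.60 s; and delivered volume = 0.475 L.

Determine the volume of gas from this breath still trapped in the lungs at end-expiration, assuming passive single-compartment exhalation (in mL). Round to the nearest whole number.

Flow: 78 L/min ÷ 60 = 1.3 L/s.
R = (PIP − Pplat)/V̇ = (26.0 − 15.5) / 1.3 = 10.5/1.3 = 8.077 cmH2O·s/L.
C = Vt/(Pplat − PEEP) = 475.0 / (15.5 − 8) = 475.0/7.5 = 63.333 mL/cmH2O.
τ = R × C = 8.077 × 0.06333 L/cmH2O = 0.5115 s.
Fraction remaining = e^(−Te/τ) = e^(−0.60/0.5115) = 0.3094.
Trapped volume = 475.0 × 0.3094 = 146.97 mL.

147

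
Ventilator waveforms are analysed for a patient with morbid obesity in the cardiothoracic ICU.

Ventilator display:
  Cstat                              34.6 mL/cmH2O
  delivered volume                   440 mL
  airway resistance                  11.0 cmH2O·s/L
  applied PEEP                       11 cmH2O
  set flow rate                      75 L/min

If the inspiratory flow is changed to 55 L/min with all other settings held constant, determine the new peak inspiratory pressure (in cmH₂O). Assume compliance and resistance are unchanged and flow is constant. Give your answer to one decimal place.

33.8

Flow: 75 L/min ÷ 60 = 1.25 L/s.
New flow: 55 L/min ÷ 60 = 0.9167 L/s.
PIP = Vt/C + R·V̇ + PEEP (constant-flow equation of motion).
Only the resistive term changes: ΔPIP = R × ΔV̇ = 11.0 × (0.9167 − 1.25) = 11.0 × -0.3333 = -3.666 cmH2O.
Original PIP = 440/34.6 + 11.0×1.25 + 11 = 37.467 cmH2O; new PIP = 37.467 + (-3.666) = 33.801 cmH2O.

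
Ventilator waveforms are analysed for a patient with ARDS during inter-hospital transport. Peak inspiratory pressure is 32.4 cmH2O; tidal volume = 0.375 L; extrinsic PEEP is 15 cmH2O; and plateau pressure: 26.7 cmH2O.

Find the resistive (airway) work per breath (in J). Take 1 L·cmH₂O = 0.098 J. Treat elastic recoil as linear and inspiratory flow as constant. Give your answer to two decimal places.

With constant inspiratory flow the resistive pressure is constant at PIP − Pplat = 32.4 − 26.7 = 5.7 cmH2O, so resistive work = 5.7 × 0.375 = 2.138 L·cmH2O.
× 0.098 J/(L·cmH2O) → 0.2095 J.

0.21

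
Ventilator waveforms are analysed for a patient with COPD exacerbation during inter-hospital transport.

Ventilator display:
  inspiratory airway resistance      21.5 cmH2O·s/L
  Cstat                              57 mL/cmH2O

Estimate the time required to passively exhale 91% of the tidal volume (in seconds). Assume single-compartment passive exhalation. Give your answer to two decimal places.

τ = R × C = 21.5 × 57 mL/cmH2O = 21.5 × 0.057 L/cmH2O = 1.226 s.
Exhaled fraction f = 1 − e^(−t/τ) → t = −τ·ln(1 − f) = −1.226·ln(0.09) = 2.952 s.

2.95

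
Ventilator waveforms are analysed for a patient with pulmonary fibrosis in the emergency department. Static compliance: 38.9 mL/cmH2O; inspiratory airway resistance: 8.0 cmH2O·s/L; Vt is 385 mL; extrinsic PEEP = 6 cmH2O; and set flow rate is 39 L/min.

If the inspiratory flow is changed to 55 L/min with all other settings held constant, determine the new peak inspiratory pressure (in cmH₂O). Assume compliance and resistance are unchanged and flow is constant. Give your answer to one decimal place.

23.2

Flow: 39 L/min ÷ 60 = 0.65 L/s.
New flow: 55 L/min ÷ 60 = 0.9167 L/s.
PIP = Vt/C + R·V̇ + PEEP (constant-flow equation of motion).
Only the resistive term changes: ΔPIP = R × ΔV̇ = 8.0 × (0.9167 − 0.65) = 8.0 × 0.2667 = 2.134 cmH2O.
Original PIP = 385/38.9 + 8.0×0.65 + 6 = 21.097 cmH2O; new PIP = 21.097 + (2.134) = 23.231 cmH2O.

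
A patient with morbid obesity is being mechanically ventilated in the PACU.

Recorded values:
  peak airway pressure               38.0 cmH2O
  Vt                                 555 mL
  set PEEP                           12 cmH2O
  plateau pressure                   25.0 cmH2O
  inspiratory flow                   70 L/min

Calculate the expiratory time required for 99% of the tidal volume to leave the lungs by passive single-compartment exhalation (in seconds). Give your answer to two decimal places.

2.19

Flow: 70 L/min ÷ 60 = 1.1667 L/s.
R = (PIP − Pplat)/V̇ = (38.0 − 25.0) / 1.1667 = 13.0/1.1667 = 11.143 cmH2O·s/L.
C = Vt/(Pplat − PEEP) = 555.0 / (25.0 − 12) = 555.0/13.0 = 42.692 mL/cmH2O.
τ = R × C = 11.143 × 0.04269 L/cmH2O = 0.4757 s.
t = −τ·ln(1 − 0.99) = −0.4757·ln(0.01) = 2.191 s.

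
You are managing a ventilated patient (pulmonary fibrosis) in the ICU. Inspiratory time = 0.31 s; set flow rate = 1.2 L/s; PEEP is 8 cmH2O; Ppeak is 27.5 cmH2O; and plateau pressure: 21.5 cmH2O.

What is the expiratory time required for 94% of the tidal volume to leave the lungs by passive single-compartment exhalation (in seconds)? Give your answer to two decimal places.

0.39

Vt = flow × Ti = 1.2 L/s × 0.31 s × 1000 mL/L = 372.0 mL.
R = (PIP − Pplat)/V̇ = (27.5 − 21.5) / 1.2 = 6.0/1.2 = 5.0 cmH2O·s/L.
C = Vt/(Pplat − PEEP) = 372.0 / (21.5 − 8) = 372.0/13.5 = 27.556 mL/cmH2O.
τ = R × C = 5.0 × 0.02756 L/cmH2O = 0.1378 s.
t = −τ·ln(1 − 0.94) = −0.1378·ln(0.06) = 0.3877 s.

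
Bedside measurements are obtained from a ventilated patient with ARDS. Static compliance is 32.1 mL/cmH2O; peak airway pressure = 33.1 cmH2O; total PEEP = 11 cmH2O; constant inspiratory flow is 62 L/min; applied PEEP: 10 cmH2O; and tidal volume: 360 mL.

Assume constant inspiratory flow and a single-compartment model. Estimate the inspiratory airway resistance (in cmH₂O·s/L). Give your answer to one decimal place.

10.5

Flow: 62 L/min ÷ 60 = 1.0333 L/s.
Total PEEP = 11 cmH2O (set 10 + intrinsic 1); this is the baseline alveolar pressure.
Equation of motion (constant flow): PIP = Vt/C + R·V̇ + PEEP.
R·V̇ = PIP − Vt/C − PEEP = 33.1 − 360/32.1 − 11 = 33.1 − 11.215 − 11 = 10.885 cmH2O.
R = 10.885 / 1.0333 = 10.534 cmH2O·s/L.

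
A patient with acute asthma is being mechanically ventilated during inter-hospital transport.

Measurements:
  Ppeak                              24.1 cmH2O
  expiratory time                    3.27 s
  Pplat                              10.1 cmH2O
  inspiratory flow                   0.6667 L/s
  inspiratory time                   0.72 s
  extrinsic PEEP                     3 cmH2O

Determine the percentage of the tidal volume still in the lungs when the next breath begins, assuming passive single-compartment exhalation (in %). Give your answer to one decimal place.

Vt = flow × Ti = 0.6667 L/s × 0.72 s × 1000 mL/L = 480.02 mL.
R = (PIP − Pplat)/V̇ = (24.1 − 10.1) / 0.6667 = 14.0/0.6667 = 20.999 cmH2O·s/L.
C = Vt/(Pplat − PEEP) = 480.02 / (10.1 − 3) = 480.02/7.1 = 67.608 mL/cmH2O.
τ = R × C = 20.999 × 0.06761 L/cmH2O = 1.42 s.
Fraction remaining at end-expiration = e^(−Te/τ) = e^(−3.27/1.42) = 0.09998 → 9.998%.

10.0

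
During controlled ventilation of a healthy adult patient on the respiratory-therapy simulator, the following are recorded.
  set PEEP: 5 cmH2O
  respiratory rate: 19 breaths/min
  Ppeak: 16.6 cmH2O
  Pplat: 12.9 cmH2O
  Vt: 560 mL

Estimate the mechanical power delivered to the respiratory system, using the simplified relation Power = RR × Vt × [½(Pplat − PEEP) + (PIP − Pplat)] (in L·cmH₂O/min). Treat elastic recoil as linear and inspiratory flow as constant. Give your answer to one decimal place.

81.4

Per-breath work = Vt × [½(Pplat−PEEP) + (PIP−Pplat)] = 0.560 × [0.5×7.9 + 3.7] = 0.560 × 7.65 = 4.284 L·cmH2O.
Power = 19 × 4.284 = 81.396 L·cmH2O/min.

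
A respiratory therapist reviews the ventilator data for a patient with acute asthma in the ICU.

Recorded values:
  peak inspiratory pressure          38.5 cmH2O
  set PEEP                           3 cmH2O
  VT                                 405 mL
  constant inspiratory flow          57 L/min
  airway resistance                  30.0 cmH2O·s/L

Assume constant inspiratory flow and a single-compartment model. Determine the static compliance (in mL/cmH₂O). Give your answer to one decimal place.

Flow: 57 L/min ÷ 60 = 0.95 L/s.
Equation of motion (constant flow): PIP = Vt/C + R·V̇ + PEEP.
Vt/C = PIP − R·V̇ − PEEP = 38.5 − 30.0×0.95 − 3 = 38.5 − 28.5 − 3 = 7.0 cmH2O.
C = Vt / 7.0 = 405 / 7.0 = 57.857 mL/cmH2O.

57.9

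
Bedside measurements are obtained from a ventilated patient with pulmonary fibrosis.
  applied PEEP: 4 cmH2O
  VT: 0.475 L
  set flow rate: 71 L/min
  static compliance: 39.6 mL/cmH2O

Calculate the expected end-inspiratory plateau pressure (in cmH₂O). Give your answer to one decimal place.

Pplat = PEEP + Vt / Cstat = 4 + 475 / 39.6 = 4 + 11.995 = 15.995 cmH2O.

16.0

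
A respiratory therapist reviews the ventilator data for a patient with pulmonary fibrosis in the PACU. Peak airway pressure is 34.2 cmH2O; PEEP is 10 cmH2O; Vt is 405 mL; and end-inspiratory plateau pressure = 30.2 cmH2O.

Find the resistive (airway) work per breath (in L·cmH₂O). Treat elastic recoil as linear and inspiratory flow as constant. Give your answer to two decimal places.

1.62

With constant inspiratory flow the resistive pressure is constant at PIP − Pplat = 34.2 − 30.2 = 4.0 cmH2O, so resistive work = 4.0 × 0.405 = 1.62 L·cmH2O.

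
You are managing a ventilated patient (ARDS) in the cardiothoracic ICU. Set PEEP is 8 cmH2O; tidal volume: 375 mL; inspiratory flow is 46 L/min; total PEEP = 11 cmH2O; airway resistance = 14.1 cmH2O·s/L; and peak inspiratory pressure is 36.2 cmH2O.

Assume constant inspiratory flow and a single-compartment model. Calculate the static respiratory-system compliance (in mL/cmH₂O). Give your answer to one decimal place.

26.1

Flow: 46 L/min ÷ 60 = 0.7667 L/s.
Total PEEP = 11 cmH2O (set 8 + intrinsic 3); this is the baseline alveolar pressure.
Equation of motion (constant flow): PIP = Vt/C + R·V̇ + PEEP.
Vt/C = PIP − R·V̇ − PEEP = 36.2 − 14.1×0.7667 − 11 = 36.2 − 10.81 − 11 = 14.39 cmH2O.
C = Vt / 14.39 = 375 / 14.39 = 26.06 mL/cmH2O.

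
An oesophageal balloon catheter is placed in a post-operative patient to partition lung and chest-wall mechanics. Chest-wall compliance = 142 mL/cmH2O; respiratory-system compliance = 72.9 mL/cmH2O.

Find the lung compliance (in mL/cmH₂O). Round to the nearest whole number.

1/CL = 1/Crs − 1/Ccw.
1/CL = 1/72.9 − 1/142 = 0.006675.
CL = 149.81 mL/cmH2O.

150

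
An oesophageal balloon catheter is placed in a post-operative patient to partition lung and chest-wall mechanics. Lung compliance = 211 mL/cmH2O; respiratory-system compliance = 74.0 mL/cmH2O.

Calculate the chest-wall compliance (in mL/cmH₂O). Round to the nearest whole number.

1/Ccw = 1/Crs − 1/CL.
1/Ccw = 1/74.0 − 1/211 = 0.008774.
Ccw = 113.97 mL/cmH2O.

114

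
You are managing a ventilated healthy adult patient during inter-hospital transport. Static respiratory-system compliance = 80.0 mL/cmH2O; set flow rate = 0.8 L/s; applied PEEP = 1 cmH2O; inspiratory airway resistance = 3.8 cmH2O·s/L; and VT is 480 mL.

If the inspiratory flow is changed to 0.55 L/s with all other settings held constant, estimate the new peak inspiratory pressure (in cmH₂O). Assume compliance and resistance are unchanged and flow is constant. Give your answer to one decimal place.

PIP = Vt/C + R·V̇ + PEEP (constant-flow equation of motion).
Only the resistive term changes: ΔPIP = R × ΔV̇ = 3.8 × (0.55 − 0.8) = 3.8 × -0.25 = -0.95 cmH2O.
Original PIP = 480/80.0 + 3.8×0.8 + 1 = 10.04 cmH2O; new PIP = 10.04 + (-0.95) = 9.09 cmH2O.

9.1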